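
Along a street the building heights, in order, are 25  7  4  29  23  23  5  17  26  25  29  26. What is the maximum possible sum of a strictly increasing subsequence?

85

Let S[i] be the best sum of a strictly increasing subsequence ending at i:
i:      1  2  3  4  5  6  7  8  9 10 11 12
a[i]:  25  7  4 29 23 23  5 17 26 25 29 26
S:     25  7  4 54 30 30  9 26 56 55 85 81
Maximum is 85 (e.g. 7 + 23 + 26 + 29).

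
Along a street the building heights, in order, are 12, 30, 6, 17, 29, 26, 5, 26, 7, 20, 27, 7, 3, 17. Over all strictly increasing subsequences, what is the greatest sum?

82

Let S[i] be the best sum of a strictly increasing subsequence ending at i:
i:      1  2  3  4  5  6  7  8  9 10 11 12 13 14
a[i]:  12 30  6 17 29 26  5 26  7 20 27  7  3 17
S:     12 42  6 29 58 55  5 55 13 49 82 13  3 30
Maximum is 82 (e.g. 12 + 17 + 26 + 27).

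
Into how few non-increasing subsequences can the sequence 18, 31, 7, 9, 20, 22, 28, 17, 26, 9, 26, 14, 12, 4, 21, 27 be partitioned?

The minimum number of non-increasing subsequences covering a sequence equals the length of its longest strictly increasing subsequence.
LIS length is 6 (e.g. 7, 9, 20, 22, 26, 27), so 6 piles are needed.

6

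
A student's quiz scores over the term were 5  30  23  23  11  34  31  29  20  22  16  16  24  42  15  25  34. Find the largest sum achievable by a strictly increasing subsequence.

Let S[i] be the best sum of a strictly increasing subsequence ending at i:
i:       1   2   3   4   5   6   7   8   9  10  11  12  13  14  15  16  17
a[i]:    5  30  23  23  11  34  31  29  20  22  16  16  24  42  15  25  34
S:       5  35  28  28  16  69  66  57  36  58  32  32  82 124  31 107 141
Maximum is 141 (e.g. 5 + 11 + 20 + 22 + 24 + 25 + 34).

141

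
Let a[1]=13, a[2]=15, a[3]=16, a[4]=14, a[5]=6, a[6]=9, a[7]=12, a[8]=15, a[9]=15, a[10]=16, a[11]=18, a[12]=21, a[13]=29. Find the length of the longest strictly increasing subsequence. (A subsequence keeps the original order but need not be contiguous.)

8

Let dp[i] be the length of the longest such subsequence ending at index i:
i:      1  2  3  4  5  6  7  8  9 10 11 12 13
a[i]:  13 15 16 14  6  9 12 15 15 16 18 21 29
dp:     1  2  3  2  1  2  3  4  4  5  6  7  8
Maximum dp value is 8.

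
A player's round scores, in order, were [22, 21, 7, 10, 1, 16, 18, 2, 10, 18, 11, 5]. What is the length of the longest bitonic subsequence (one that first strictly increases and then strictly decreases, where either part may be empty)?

6

inc[i] = longest strictly increasing subsequence ending at i; dec[i] = longest strictly decreasing subsequence starting at i:
i:      1  2  3  4  5  6  7  8  9 10 11 12
a[i]:  22 21  7 10  1 16 18  2 10 18 11  5
inc:    1  1  1  2  1  3  4  2  3  4  4  3
dec:    5  4  2  2  1  3  3  1  2  3  2  1
Best peak at i=7 (value 18): inc=4, dec=3, length 4+3−1 = 6.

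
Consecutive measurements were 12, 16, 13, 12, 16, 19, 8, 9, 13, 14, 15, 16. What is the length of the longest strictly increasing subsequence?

6

Let dp[i] be the length of the longest such subsequence ending at index i:
i:      1  2  3  4  5  6  7  8  9 10 11 12
a[i]:  12 16 13 12 16 19  8  9 13 14 15 16
dp:     1  2  2  1  3  4  1  2  3  4  5  6
Maximum dp value is 6.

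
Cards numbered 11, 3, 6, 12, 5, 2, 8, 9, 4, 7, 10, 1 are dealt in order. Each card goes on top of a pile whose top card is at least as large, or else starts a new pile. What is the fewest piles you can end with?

5

The minimum number of non-increasing subsequences covering a sequence equals the length of its longest strictly increasing subsequence.
LIS length is 5 (e.g. 3, 6, 8, 9, 10), so 5 piles are needed.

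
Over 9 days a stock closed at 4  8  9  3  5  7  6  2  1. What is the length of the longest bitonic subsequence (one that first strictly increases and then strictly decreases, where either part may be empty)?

7

inc[i] = longest strictly increasing subsequence ending at i; dec[i] = longest strictly decreasing subsequence starting at i:
i:     1 2 3 4 5 6 7 8 9
a[i]:  4 8 9 3 5 7 6 2 1
inc:   1 2 3 1 2 3 3 1 1
dec:   4 5 5 3 3 4 3 2 1
Best peak at i=3 (value 9): inc=3, dec=5, length 3+5−1 = 7.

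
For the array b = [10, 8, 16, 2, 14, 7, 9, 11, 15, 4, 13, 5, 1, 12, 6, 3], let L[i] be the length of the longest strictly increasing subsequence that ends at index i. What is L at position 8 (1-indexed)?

dp[i] = 1 + max{dp[j] : j<i, b[j]<b[i]} (or 1 if no such j):
i:      1  2  3  4  5  6  7  8  9 10 11 12 13 14 15 16
b[i]:  10  8 16  2 14  7  9 11 15  4 13  5  1 12  6  3
dp:     1  1  2  1  2  2  3  4  5  2  5  3  1  5  4  2
At index 8 the value is 4.

4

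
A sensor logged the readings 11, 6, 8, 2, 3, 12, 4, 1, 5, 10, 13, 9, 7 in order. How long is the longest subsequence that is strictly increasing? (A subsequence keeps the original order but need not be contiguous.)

6

Track the smallest tail for each achievable length (strict):
11 → extends → [11]
6 → replaces 11 → [6]
8 → extends → [6, 8]
2 → replaces 6 → [2, 8]
3 → replaces 8 → [2, 3]
12 → extends → [2, 3, 12]
4 → replaces 12 → [2, 3, 4]
1 → replaces 2 → [1, 3, 4]
5 → extends → [1, 3, 4, 5]
10 → extends → [1, 3, 4, 5, 10]
13 → extends → [1, 3, 4, 5, 10, 13]
9 → replaces 10 → [1, 3, 4, 5, 9, 13]
7 → replaces 9 → [1, 3, 4, 5, 7, 13]
Six tails, so the longest strictly increasing subsequence has length 6 (e.g. 2, 3, 4, 5, 10, 13).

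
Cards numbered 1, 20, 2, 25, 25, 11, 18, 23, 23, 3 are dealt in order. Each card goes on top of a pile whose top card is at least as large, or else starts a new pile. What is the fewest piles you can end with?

5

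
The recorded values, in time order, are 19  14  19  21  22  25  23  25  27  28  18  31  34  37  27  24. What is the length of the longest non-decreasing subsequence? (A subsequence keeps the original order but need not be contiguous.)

11

Track the smallest tail for each achievable length (allowing ties):
19 → extends → [19]
14 → replaces 19 → [14]
19 → extends → [14, 19]
21 → extends → [14, 19, 21]
22 → extends → [14, 19, 21, 22]
25 → extends → [14, 19, 21, 22, 25]
23 → replaces 25 → [14, 19, 21, 22, 23]
25 → extends → [14, 19, 21, 22, 23, 25]
27 → extends → [14, 19, 21, 22, 23, 25, 27]
28 → extends → [14, 19, 21, 22, 23, 25, 27, 28]
18 → replaces 19 → [14, 18, 21, 22, 23, 25, 27, 28]
31 → extends → [14, 18, 21, 22, 23, 25, 27, 28, 31]
34 → extends → [14, 18, 21, 22, 23, 25, 27, 28, 31, 34]
37 → extends → [14, 18, 21, 22, 23, 25, 27, 28, 31, 34, 37]
27 → replaces 28 → [14, 18, 21, 22, 23, 25, 27, 27, 31, 34, 37]
24 → replaces 25 → [14, 18, 21, 22, 23, 24, 27, 27, 31, 34, 37]
Eleven tails, so the longest non-decreasing subsequence has length 11 (e.g. 19, 19, 21, 22, 25, 25, 27, 28, 31, 34, 37).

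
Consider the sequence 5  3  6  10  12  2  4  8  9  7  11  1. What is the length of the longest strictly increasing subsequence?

5

Let dp[i] be the length of the longest such subsequence ending at index i:
i:      1  2  3  4  5  6  7  8  9 10 11 12
a[i]:   5  3  6 10 12  2  4  8  9  7 11  1
dp:     1  1  2  3  4  1  2  3  4  3  5  1
Maximum dp value is 5.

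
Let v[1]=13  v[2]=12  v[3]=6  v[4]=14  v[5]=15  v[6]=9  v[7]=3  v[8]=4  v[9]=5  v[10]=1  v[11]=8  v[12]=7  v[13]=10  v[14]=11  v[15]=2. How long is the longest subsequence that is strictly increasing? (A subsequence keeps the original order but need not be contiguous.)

Track the smallest tail for each achievable length (strict):
13 → extends → [13]
12 → replaces 13 → [12]
6 → replaces 12 → [6]
14 → extends → [6, 14]
15 → extends → [6, 14, 15]
9 → replaces 14 → [6, 9, 15]
3 → replaces 6 → [3, 9, 15]
4 → replaces 9 → [3, 4, 15]
5 → replaces 15 → [3, 4, 5]
1 → replaces 3 → [1, 4, 5]
8 → extends → [1, 4, 5, 8]
7 → replaces 8 → [1, 4, 5, 7]
10 → extends → [1, 4, 5, 7, 10]
11 → extends → [1, 4, 5, 7, 10, 11]
2 → replaces 4 → [1, 2, 5, 7, 10, 11]
Six tails, so the longest strictly increasing subsequence has length 6 (e.g. 3, 4, 5, 8, 10, 11).

6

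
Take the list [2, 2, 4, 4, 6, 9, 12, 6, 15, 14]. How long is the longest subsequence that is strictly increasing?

Track the smallest tail for each achievable length (strict):
2 → extends → [2]
2 → already a tail → [2]
4 → extends → [2, 4]
4 → already a tail → [2, 4]
6 → extends → [2, 4, 6]
9 → extends → [2, 4, 6, 9]
12 → extends → [2, 4, 6, 9, 12]
6 → already a tail → [2, 4, 6, 9, 12]
15 → extends → [2, 4, 6, 9, 12, 15]
14 → replaces 15 → [2, 4, 6, 9, 12, 14]
Six tails, so the longest strictly increasing subsequence has length 6 (e.g. 2, 4, 6, 9, 12, 15).

6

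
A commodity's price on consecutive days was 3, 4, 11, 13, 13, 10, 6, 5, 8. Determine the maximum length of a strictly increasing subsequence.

4

Track the smallest tail for each achievable length (strict):
3 → extends → [3]
4 → extends → [3, 4]
11 → extends → [3, 4, 11]
13 → extends → [3, 4, 11, 13]
13 → already a tail → [3, 4, 11, 13]
10 → replaces 11 → [3, 4, 10, 13]
6 → replaces 10 → [3, 4, 6, 13]
5 → replaces 6 → [3, 4, 5, 13]
8 → replaces 13 → [3, 4, 5, 8]
Four tails, so the longest strictly increasing subsequence has length 4 (e.g. 3, 4, 11, 13).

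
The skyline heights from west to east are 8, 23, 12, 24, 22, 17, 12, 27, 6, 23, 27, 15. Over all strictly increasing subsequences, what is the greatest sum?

92

Let S[i] be the best sum of a strictly increasing subsequence ending at i:
i:      1  2  3  4  5  6  7  8  9 10 11 12
a[i]:   8 23 12 24 22 17 12 27  6 23 27 15
S:      8 31 20 55 42 37 20 82  6 65 92 35
Maximum is 92 (e.g. 8 + 12 + 22 + 23 + 27).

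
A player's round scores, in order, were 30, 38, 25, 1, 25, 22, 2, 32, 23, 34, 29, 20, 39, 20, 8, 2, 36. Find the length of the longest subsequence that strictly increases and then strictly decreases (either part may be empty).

inc[i] = longest strictly increasing subsequence ending at i; dec[i] = longest strictly decreasing subsequence starting at i:
i:      1  2  3  4  5  6  7  8  9 10 11 12 13 14 15 16 17
a[i]:  30 38 25  1 25 22  2 32 23 34 29 20 39 20  8  2 36
inc:    1  2  1  1  2  2  2  3  3  4  4  3  5  3  3  2  5
dec:    6  6  5  1  5  4  1  5  4  5  4  3  4  3  2  1  1
Best peak at i=10 (value 34): inc=4, dec=5, length 4+5−1 = 8.

8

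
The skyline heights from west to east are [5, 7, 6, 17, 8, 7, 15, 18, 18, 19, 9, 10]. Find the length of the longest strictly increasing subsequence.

Track the smallest tail for each achievable length (strict):
5 → extends → [5]
7 → extends → [5, 7]
6 → replaces 7 → [5, 6]
17 → extends → [5, 6, 17]
8 → replaces 17 → [5, 6, 8]
7 → replaces 8 → [5, 6, 7]
15 → extends → [5, 6, 7, 15]
18 → extends → [5, 6, 7, 15, 18]
18 → already a tail → [5, 6, 7, 15, 18]
19 → extends → [5, 6, 7, 15, 18, 19]
9 → replaces 15 → [5, 6, 7, 9, 18, 19]
10 → replaces 18 → [5, 6, 7, 9, 10, 19]
Six tails, so the longest strictly increasing subsequence has length 6 (e.g. 5, 7, 8, 15, 18, 19).

6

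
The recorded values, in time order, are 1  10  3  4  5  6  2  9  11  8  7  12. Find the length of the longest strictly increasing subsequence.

Let dp[i] be the length of the longest such subsequence ending at index i:
i:      1  2  3  4  5  6  7  8  9 10 11 12
a[i]:   1 10  3  4  5  6  2  9 11  8  7 12
dp:     1  2  2  3  4  5  2  6  7  6  6  8
Maximum dp value is 8.

8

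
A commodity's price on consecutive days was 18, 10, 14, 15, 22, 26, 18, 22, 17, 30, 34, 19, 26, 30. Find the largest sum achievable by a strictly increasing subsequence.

151

Let S[i] be the best sum of a strictly increasing subsequence ending at i:
i:       1   2   3   4   5   6   7   8   9  10  11  12  13  14
a[i]:   18  10  14  15  22  26  18  22  17  30  34  19  26  30
S:      18  10  24  39  61  87  57  79  56 117 151  76 105 135
Maximum is 151 (e.g. 10 + 14 + 15 + 22 + 26 + 30 + 34).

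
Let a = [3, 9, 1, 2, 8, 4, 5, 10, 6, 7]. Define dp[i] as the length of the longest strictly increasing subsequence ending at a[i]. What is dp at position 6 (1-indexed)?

3

dp[i] = 1 + max{dp[j] : j<i, a[j]<a[i]} (or 1 if no such j):
i:      1  2  3  4  5  6  7  8  9 10
a[i]:   3  9  1  2  8  4  5 10  6  7
dp:     1  2  1  2  3  3  4  5  5  6
At index 6 the value is 3.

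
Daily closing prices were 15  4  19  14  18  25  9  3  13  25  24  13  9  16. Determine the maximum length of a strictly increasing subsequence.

Track the smallest tail for each achievable length (strict):
15 → extends → [15]
4 → replaces 15 → [4]
19 → extends → [4, 19]
14 → replaces 19 → [4, 14]
18 → extends → [4, 14, 18]
25 → extends → [4, 14, 18, 25]
9 → replaces 14 → [4, 9, 18, 25]
3 → replaces 4 → [3, 9, 18, 25]
13 → replaces 18 → [3, 9, 13, 25]
25 → already a tail → [3, 9, 13, 25]
24 → replaces 25 → [3, 9, 13, 24]
13 → already a tail → [3, 9, 13, 24]
9 → already a tail → [3, 9, 13, 24]
16 → replaces 24 → [3, 9, 13, 16]
Four tails, so the longest strictly increasing subsequence has length 4 (e.g. 4, 14, 18, 25).

4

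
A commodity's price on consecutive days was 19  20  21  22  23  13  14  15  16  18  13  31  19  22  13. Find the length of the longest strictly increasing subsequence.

7

Track the smallest tail for each achievable length (strict):
19 → extends → [19]
20 → extends → [19, 20]
21 → extends → [19, 20, 21]
22 → extends → [19, 20, 21, 22]
23 → extends → [19, 20, 21, 22, 23]
13 → replaces 19 → [13, 20, 21, 22, 23]
14 → replaces 20 → [13, 14, 21, 22, 23]
15 → replaces 21 → [13, 14, 15, 22, 23]
16 → replaces 22 → [13, 14, 15, 16, 23]
18 → replaces 23 → [13, 14, 15, 16, 18]
13 → already a tail → [13, 14, 15, 16, 18]
31 → extends → [13, 14, 15, 16, 18, 31]
19 → replaces 31 → [13, 14, 15, 16, 18, 19]
22 → extends → [13, 14, 15, 16, 18, 19, 22]
13 → already a tail → [13, 14, 15, 16, 18, 19, 22]
Seven tails, so the longest strictly increasing subsequence has length 7 (e.g. 13, 14, 15, 16, 18, 19, 22).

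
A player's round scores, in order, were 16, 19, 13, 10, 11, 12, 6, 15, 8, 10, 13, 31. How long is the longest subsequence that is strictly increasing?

Track the smallest tail for each achievable length (strict):
16 → extends → [16]
19 → extends → [16, 19]
13 → replaces 16 → [13, 19]
10 → replaces 13 → [10, 19]
11 → replaces 19 → [10, 11]
12 → extends → [10, 11, 12]
6 → replaces 10 → [6, 11, 12]
15 → extends → [6, 11, 12, 15]
8 → replaces 11 → [6, 8, 12, 15]
10 → replaces 12 → [6, 8, 10, 15]
13 → replaces 15 → [6, 8, 10, 13]
31 → extends → [6, 8, 10, 13, 31]
Five tails, so the longest strictly increasing subsequence has length 5 (e.g. 10, 11, 12, 15, 31).

5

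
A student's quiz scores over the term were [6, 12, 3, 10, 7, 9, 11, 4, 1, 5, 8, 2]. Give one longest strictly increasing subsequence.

Patience tails give the LIS length; then backtrack through the dp parents:
6 → extends → [6]
12 → extends → [6, 12]
3 → replaces 6 → [3, 12]
10 → replaces 12 → [3, 10]
7 → replaces 10 → [3, 7]
9 → extends → [3, 7, 9]
11 → extends → [3, 7, 9, 11]
4 → replaces 7 → [3, 4, 9, 11]
1 → replaces 3 → [1, 4, 9, 11]
5 → replaces 9 → [1, 4, 5, 11]
8 → replaces 11 → [1, 4, 5, 8]
2 → replaces 4 → [1, 2, 5, 8]
Length 4; one witness is 6, 7, 9, 11.

6, 7, 9, 11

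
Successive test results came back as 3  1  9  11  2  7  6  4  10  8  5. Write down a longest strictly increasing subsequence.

1, 2, 7, 10

Patience tails give the LIS length; then backtrack through the dp parents:
3 → extends → [3]
1 → replaces 3 → [1]
9 → extends → [1, 9]
11 → extends → [1, 9, 11]
2 → replaces 9 → [1, 2, 11]
7 → replaces 11 → [1, 2, 7]
6 → replaces 7 → [1, 2, 6]
4 → replaces 6 → [1, 2, 4]
10 → extends → [1, 2, 4, 10]
8 → replaces 10 → [1, 2, 4, 8]
5 → replaces 8 → [1, 2, 4, 5]
Length 4; one witness is 1, 2, 7, 10.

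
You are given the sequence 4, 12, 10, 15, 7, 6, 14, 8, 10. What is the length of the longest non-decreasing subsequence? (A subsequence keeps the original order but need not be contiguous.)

Let dp[i] be the length of the longest such subsequence ending at index i:
i:      1  2  3  4  5  6  7  8  9
a[i]:   4 12 10 15  7  6 14  8 10
dp:     1  2  2  3  2  2  3  3  4
Maximum dp value is 4.

4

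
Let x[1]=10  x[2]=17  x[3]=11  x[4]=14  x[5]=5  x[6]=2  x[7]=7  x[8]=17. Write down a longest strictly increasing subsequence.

10, 11, 14, 17

Patience tails give the LIS length; then backtrack through the dp parents:
10 → extends → [10]
17 → extends → [10, 17]
11 → replaces 17 → [10, 11]
14 → extends → [10, 11, 14]
5 → replaces 10 → [5, 11, 14]
2 → replaces 5 → [2, 11, 14]
7 → replaces 11 → [2, 7, 14]
17 → extends → [2, 7, 14, 17]
Length 4; one witness is 10, 11, 14, 17.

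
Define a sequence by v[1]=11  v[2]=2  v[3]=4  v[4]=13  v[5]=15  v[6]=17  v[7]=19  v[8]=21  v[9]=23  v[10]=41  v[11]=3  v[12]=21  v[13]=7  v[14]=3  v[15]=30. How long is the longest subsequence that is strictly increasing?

9

Track the smallest tail for each achievable length (strict):
11 → extends → [11]
2 → replaces 11 → [2]
4 → extends → [2, 4]
13 → extends → [2, 4, 13]
15 → extends → [2, 4, 13, 15]
17 → extends → [2, 4, 13, 15, 17]
19 → extends → [2, 4, 13, 15, 17, 19]
21 → extends → [2, 4, 13, 15, 17, 19, 21]
23 → extends → [2, 4, 13, 15, 17, 19, 21, 23]
41 → extends → [2, 4, 13, 15, 17, 19, 21, 23, 41]
3 → replaces 4 → [2, 3, 13, 15, 17, 19, 21, 23, 41]
21 → already a tail → [2, 3, 13, 15, 17, 19, 21, 23, 41]
7 → replaces 13 → [2, 3, 7, 15, 17, 19, 21, 23, 41]
3 → already a tail → [2, 3, 7, 15, 17, 19, 21, 23, 41]
30 → replaces 41 → [2, 3, 7, 15, 17, 19, 21, 23, 30]
Nine tails, so the longest strictly increasing subsequence has length 9 (e.g. 2, 4, 13, 15, 17, 19, 21, 23, 41).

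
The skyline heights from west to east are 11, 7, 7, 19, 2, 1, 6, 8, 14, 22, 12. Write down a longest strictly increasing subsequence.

2, 6, 8, 14, 22

Patience tails give the LIS length; then backtrack through the dp parents:
11 → extends → [11]
7 → replaces 11 → [7]
7 → already a tail → [7]
19 → extends → [7, 19]
2 → replaces 7 → [2, 19]
1 → replaces 2 → [1, 19]
6 → replaces 19 → [1, 6]
8 → extends → [1, 6, 8]
14 → extends → [1, 6, 8, 14]
22 → extends → [1, 6, 8, 14, 22]
12 → replaces 14 → [1, 6, 8, 12, 22]
Length 5; one witness is 2, 6, 8, 14, 22.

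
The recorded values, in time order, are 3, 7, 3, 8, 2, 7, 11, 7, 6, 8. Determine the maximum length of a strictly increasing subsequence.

4

Track the smallest tail for each achievable length (strict):
3 → extends → [3]
7 → extends → [3, 7]
3 → already a tail → [3, 7]
8 → extends → [3, 7, 8]
2 → replaces 3 → [2, 7, 8]
7 → already a tail → [2, 7, 8]
11 → extends → [2, 7, 8, 11]
7 → already a tail → [2, 7, 8, 11]
6 → replaces 7 → [2, 6, 8, 11]
8 → already a tail → [2, 6, 8, 11]
Four tails, so the longest strictly increasing subsequence has length 4 (e.g. 3, 7, 8, 11).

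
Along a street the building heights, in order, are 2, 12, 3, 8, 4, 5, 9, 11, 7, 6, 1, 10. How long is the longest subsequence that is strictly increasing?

Track the smallest tail for each achievable length (strict):
2 → extends → [2]
12 → extends → [2, 12]
3 → replaces 12 → [2, 3]
8 → extends → [2, 3, 8]
4 → replaces 8 → [2, 3, 4]
5 → extends → [2, 3, 4, 5]
9 → extends → [2, 3, 4, 5, 9]
11 → extends → [2, 3, 4, 5, 9, 11]
7 → replaces 9 → [2, 3, 4, 5, 7, 11]
6 → replaces 7 → [2, 3, 4, 5, 6, 11]
1 → replaces 2 → [1, 3, 4, 5, 6, 11]
10 → replaces 11 → [1, 3, 4, 5, 6, 10]
Six tails, so the longest strictly increasing subsequence has length 6 (e.g. 2, 3, 4, 5, 9, 11).

6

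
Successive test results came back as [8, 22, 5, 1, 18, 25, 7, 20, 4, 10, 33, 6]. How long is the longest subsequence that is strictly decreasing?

4

Negate each value so 'decreasing' becomes 'increasing', then run patience tails on the negated sequence:
-8 → extends → [-8]
-22 → replaces -8 → [-22]
-5 → extends → [-22, -5]
-1 → extends → [-22, -5, -1]
-18 → replaces -5 → [-22, -18, -1]
-25 → replaces -22 → [-25, -18, -1]
-7 → replaces -1 → [-25, -18, -7]
-20 → replaces -18 → [-25, -20, -7]
-4 → extends → [-25, -20, -7, -4]
-10 → replaces -7 → [-25, -20, -10, -4]
-33 → replaces -25 → [-33, -20, -10, -4]
-6 → replaces -4 → [-33, -20, -10, -6]
Four tails, so the longest strictly decreasing subsequence of the original has length 4.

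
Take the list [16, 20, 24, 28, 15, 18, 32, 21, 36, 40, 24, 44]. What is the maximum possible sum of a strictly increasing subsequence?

Let S[i] be the best sum of a strictly increasing subsequence ending at i:
i:       1   2   3   4   5   6   7   8   9  10  11  12
a[i]:   16  20  24  28  15  18  32  21  36  40  24  44
S:      16  36  60  88  15  34 120  57 156 196  81 240
Maximum is 240 (e.g. 16 + 20 + 24 + 28 + 32 + 36 + 40 + 44).

240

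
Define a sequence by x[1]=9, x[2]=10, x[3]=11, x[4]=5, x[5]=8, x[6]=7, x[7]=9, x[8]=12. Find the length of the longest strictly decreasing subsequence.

3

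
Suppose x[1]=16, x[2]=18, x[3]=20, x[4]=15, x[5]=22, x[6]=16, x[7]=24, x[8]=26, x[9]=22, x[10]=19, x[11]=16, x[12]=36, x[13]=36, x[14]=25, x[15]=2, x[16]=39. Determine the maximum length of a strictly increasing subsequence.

8

Track the smallest tail for each achievable length (strict):
16 → extends → [16]
18 → extends → [16, 18]
20 → extends → [16, 18, 20]
15 → replaces 16 → [15, 18, 20]
22 → extends → [15, 18, 20, 22]
16 → replaces 18 → [15, 16, 20, 22]
24 → extends → [15, 16, 20, 22, 24]
26 → extends → [15, 16, 20, 22, 24, 26]
22 → already a tail → [15, 16, 20, 22, 24, 26]
19 → replaces 20 → [15, 16, 19, 22, 24, 26]
16 → already a tail → [15, 16, 19, 22, 24, 26]
36 → extends → [15, 16, 19, 22, 24, 26, 36]
36 → already a tail → [15, 16, 19, 22, 24, 26, 36]
25 → replaces 26 → [15, 16, 19, 22, 24, 25, 36]
2 → replaces 15 → [2, 16, 19, 22, 24, 25, 36]
39 → extends → [2, 16, 19, 22, 24, 25, 36, 39]
Eight tails, so the longest strictly increasing subsequence has length 8 (e.g. 16, 18, 20, 22, 24, 26, 36, 39).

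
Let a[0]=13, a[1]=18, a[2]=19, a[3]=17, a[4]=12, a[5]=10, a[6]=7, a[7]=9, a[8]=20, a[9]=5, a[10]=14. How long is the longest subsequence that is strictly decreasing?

6

Let dp[i] be the longest strictly decreasing subsequence ending at i:
i:      0  1  2  3  4  5  6  7  8  9 10
a[i]:  13 18 19 17 12 10  7  9 20  5 14
dp:     1  1  1  2  3  4  5  5  1  6  3
Maximum is 6.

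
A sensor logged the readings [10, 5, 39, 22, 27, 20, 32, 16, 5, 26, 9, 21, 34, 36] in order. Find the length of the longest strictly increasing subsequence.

Track the smallest tail for each achievable length (strict):
10 → extends → [10]
5 → replaces 10 → [5]
39 → extends → [5, 39]
22 → replaces 39 → [5, 22]
27 → extends → [5, 22, 27]
20 → replaces 22 → [5, 20, 27]
32 → extends → [5, 20, 27, 32]
16 → replaces 20 → [5, 16, 27, 32]
5 → already a tail → [5, 16, 27, 32]
26 → replaces 27 → [5, 16, 26, 32]
9 → replaces 16 → [5, 9, 26, 32]
21 → replaces 26 → [5, 9, 21, 32]
34 → extends → [5, 9, 21, 32, 34]
36 → extends → [5, 9, 21, 32, 34, 36]
Six tails, so the longest strictly increasing subsequence has length 6 (e.g. 10, 22, 27, 32, 34, 36).

6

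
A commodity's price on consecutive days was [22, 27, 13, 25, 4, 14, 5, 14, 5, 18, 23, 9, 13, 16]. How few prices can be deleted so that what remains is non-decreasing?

Fewest deletions = n − (longest non-decreasing subsequence).
Patience tails:
22 → extends → [22]
27 → extends → [22, 27]
13 → replaces 22 → [13, 27]
25 → replaces 27 → [13, 25]
4 → replaces 13 → [4, 25]
14 → replaces 25 → [4, 14]
5 → replaces 14 → [4, 5]
14 → extends → [4, 5, 14]
5 → replaces 14 → [4, 5, 5]
18 → extends → [4, 5, 5, 18]
23 → extends → [4, 5, 5, 18, 23]
9 → replaces 18 → [4, 5, 5, 9, 23]
13 → replaces 23 → [4, 5, 5, 9, 13]
16 → extends → [4, 5, 5, 9, 13, 16]
Longest non-decreasing subsequence has length 6, so deletions = 14 − 6 = 8.

8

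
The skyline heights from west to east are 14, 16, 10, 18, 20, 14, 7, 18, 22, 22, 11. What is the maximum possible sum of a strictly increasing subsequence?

Let S[i] be the best sum of a strictly increasing subsequence ending at i:
i:      1  2  3  4  5  6  7  8  9 10 11
a[i]:  14 16 10 18 20 14  7 18 22 22 11
S:     14 30 10 48 68 24  7 48 90 90 21
Maximum is 90 (e.g. 14 + 16 + 18 + 20 + 22).

90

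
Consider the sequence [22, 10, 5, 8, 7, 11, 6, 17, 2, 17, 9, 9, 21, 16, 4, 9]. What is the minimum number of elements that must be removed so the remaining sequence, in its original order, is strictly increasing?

Fewest deletions = n − (longest strictly increasing subsequence).
Patience tails:
22 → extends → [22]
10 → replaces 22 → [10]
5 → replaces 10 → [5]
8 → extends → [5, 8]
7 → replaces 8 → [5, 7]
11 → extends → [5, 7, 11]
6 → replaces 7 → [5, 6, 11]
17 → extends → [5, 6, 11, 17]
2 → replaces 5 → [2, 6, 11, 17]
17 → already a tail → [2, 6, 11, 17]
9 → replaces 11 → [2, 6, 9, 17]
9 → already a tail → [2, 6, 9, 17]
21 → extends → [2, 6, 9, 17, 21]
16 → replaces 17 → [2, 6, 9, 16, 21]
4 → replaces 6 → [2, 4, 9, 16, 21]
9 → already a tail → [2, 4, 9, 16, 21]
Longest strictly increasing subsequence has length 5, so deletions = 16 − 5 = 11.

11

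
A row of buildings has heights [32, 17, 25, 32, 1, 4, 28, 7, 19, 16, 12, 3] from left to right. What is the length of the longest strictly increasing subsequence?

Let dp[i] be the length of the longest such subsequence ending at index i:
i:      1  2  3  4  5  6  7  8  9 10 11 12
a[i]:  32 17 25 32  1  4 28  7 19 16 12  3
dp:     1  1  2  3  1  2  3  3  4  4  4  2
Maximum dp value is 4.

4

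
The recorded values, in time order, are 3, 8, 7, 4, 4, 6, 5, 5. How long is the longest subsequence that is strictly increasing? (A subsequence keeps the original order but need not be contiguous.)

Let dp[i] be the length of the longest such subsequence ending at index i:
i:     1 2 3 4 5 6 7 8
a[i]:  3 8 7 4 4 6 5 5
dp:    1 2 2 2 2 3 3 3
Maximum dp value is 3.

3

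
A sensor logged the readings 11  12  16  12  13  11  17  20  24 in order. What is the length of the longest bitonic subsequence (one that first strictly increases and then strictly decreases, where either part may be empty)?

6

inc[i] = longest strictly increasing subsequence ending at i; dec[i] = longest strictly decreasing subsequence starting at i:
i:      1  2  3  4  5  6  7  8  9
a[i]:  11 12 16 12 13 11 17 20 24
inc:    1  2  3  2  3  1  4  5  6
dec:    1  2  3  2  2  1  1  1  1
Best peak at i=9 (value 24): inc=6, dec=1, length 6+1−1 = 6.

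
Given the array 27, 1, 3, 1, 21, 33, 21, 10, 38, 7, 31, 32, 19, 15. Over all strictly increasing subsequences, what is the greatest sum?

Let S[i] be the best sum of a strictly increasing subsequence ending at i:
i:      1  2  3  4  5  6  7  8  9 10 11 12 13 14
a[i]:  27  1  3  1 21 33 21 10 38  7 31 32 19 15
S:     27  1  4  1 25 60 25 14 98 11 58 90 33 29
Maximum is 98 (e.g. 27 + 33 + 38).

98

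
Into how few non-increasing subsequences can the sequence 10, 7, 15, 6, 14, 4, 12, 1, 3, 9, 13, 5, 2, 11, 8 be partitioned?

Place each on the leftmost legal pile:
10 → new pile 1 (tops now [10])
7 → pile 1 (tops now [7])
15 → new pile 2 (tops now [7, 15])
6 → pile 1 (tops now [6, 15])
14 → pile 2 (tops now [6, 14])
4 → pile 1 (tops now [4, 14])
12 → pile 2 (tops now [4, 12])
1 → pile 1 (tops now [1, 12])
3 → pile 2 (tops now [1, 3])
9 → new pile 3 (tops now [1, 3, 9])
13 → new pile 4 (tops now [1, 3, 9, 13])
5 → pile 3 (tops now [1, 3, 5, 13])
2 → pile 2 (tops now [1, 2, 5, 13])
11 → pile 4 (tops now [1, 2, 5, 11])
8 → pile 4 (tops now [1, 2, 5, 8])
Four piles.

4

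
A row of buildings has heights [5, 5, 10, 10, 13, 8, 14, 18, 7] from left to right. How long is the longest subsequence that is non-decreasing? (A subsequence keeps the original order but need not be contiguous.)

7

Let dp[i] be the length of the longest such subsequence ending at index i:
i:      1  2  3  4  5  6  7  8  9
a[i]:   5  5 10 10 13  8 14 18  7
dp:     1  2  3  4  5  3  6  7  3
Maximum dp value is 7.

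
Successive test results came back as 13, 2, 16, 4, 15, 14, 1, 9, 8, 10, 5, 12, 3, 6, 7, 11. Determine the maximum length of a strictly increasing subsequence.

Let dp[i] be the length of the longest such subsequence ending at index i:
i:      1  2  3  4  5  6  7  8  9 10 11 12 13 14 15 16
a[i]:  13  2 16  4 15 14  1  9  8 10  5 12  3  6  7 11
dp:     1  1  2  2  3  3  1  3  3  4  3  5  2  4  5  6
Maximum dp value is 6.

6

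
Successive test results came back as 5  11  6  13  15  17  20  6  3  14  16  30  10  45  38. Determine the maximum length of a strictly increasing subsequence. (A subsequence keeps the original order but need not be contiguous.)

8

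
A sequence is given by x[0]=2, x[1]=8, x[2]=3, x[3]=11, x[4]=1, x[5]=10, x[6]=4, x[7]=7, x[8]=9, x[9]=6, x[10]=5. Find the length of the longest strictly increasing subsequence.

Track the smallest tail for each achievable length (strict):
2 → extends → [2]
8 → extends → [2, 8]
3 → replaces 8 → [2, 3]
11 → extends → [2, 3, 11]
1 → replaces 2 → [1, 3, 11]
10 → replaces 11 → [1, 3, 10]
4 → replaces 10 → [1, 3, 4]
7 → extends → [1, 3, 4, 7]
9 → extends → [1, 3, 4, 7, 9]
6 → replaces 7 → [1, 3, 4, 6, 9]
5 → replaces 6 → [1, 3, 4, 5, 9]
Five tails, so the longest strictly increasing subsequence has length 5 (e.g. 2, 3, 4, 7, 9).

5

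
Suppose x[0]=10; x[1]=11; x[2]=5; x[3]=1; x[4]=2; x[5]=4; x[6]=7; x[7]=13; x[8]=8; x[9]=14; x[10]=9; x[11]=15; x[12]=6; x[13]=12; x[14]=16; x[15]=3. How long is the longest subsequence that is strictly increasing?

Let dp[i] be the length of the longest such subsequence ending at index i:
i:      0  1  2  3  4  5  6  7  8  9 10 11 12 13 14 15
x[i]:  10 11  5  1  2  4  7 13  8 14  9 15  6 12 16  3
dp:     1  2  1  1  2  3  4  5  5  6  6  7  4  7  8  3
Maximum dp value is 8.

8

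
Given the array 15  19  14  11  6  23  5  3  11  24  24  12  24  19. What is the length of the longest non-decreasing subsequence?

Track the smallest tail for each achievable length (allowing ties):
15 → extends → [15]
19 → extends → [15, 19]
14 → replaces 15 → [14, 19]
11 → replaces 14 → [11, 19]
6 → replaces 11 → [6, 19]
23 → extends → [6, 19, 23]
5 → replaces 6 → [5, 19, 23]
3 → replaces 5 → [3, 19, 23]
11 → replaces 19 → [3, 11, 23]
24 → extends → [3, 11, 23, 24]
24 → extends → [3, 11, 23, 24, 24]
12 → replaces 23 → [3, 11, 12, 24, 24]
24 → extends → [3, 11, 12, 24, 24, 24]
19 → replaces 24 → [3, 11, 12, 19, 24, 24]
Six tails, so the longest non-decreasing subsequence has length 6 (e.g. 15, 19, 23, 24, 24, 24).

6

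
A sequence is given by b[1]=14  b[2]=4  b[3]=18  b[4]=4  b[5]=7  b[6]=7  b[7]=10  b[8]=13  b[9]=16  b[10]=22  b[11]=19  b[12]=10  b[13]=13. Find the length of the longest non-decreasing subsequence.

8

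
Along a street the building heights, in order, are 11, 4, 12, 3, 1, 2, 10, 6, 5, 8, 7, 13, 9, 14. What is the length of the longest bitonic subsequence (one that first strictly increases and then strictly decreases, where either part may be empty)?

6

inc[i] = longest strictly increasing subsequence ending at i; dec[i] = longest strictly decreasing subsequence starting at i:
i:      1  2  3  4  5  6  7  8  9 10 11 12 13 14
a[i]:  11  4 12  3  1  2 10  6  5  8  7 13  9 14
inc:    1  1  2  1  1  2  3  3  3  4  4  5  5  6
dec:    4  3  4  2  1  1  3  2  1  2  1  2  1  1
Best peak at i=12 (value 13): inc=5, dec=2, length 5+2−1 = 6.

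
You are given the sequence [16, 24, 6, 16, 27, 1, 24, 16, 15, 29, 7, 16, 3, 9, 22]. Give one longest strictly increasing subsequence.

16, 24, 27, 29

Patience tails give the LIS length; then backtrack through the dp parents:
16 → extends → [16]
24 → extends → [16, 24]
6 → replaces 16 → [6, 24]
16 → replaces 24 → [6, 16]
27 → extends → [6, 16, 27]
1 → replaces 6 → [1, 16, 27]
24 → replaces 27 → [1, 16, 24]
16 → already a tail → [1, 16, 24]
15 → replaces 16 → [1, 15, 24]
29 → extends → [1, 15, 24, 29]
7 → replaces 15 → [1, 7, 24, 29]
16 → replaces 24 → [1, 7, 16, 29]
3 → replaces 7 → [1, 3, 16, 29]
9 → replaces 16 → [1, 3, 9, 29]
22 → replaces 29 → [1, 3, 9, 22]
Length 4; one witness is 16, 24, 27, 29.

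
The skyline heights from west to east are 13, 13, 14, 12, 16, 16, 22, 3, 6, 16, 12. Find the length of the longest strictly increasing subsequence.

4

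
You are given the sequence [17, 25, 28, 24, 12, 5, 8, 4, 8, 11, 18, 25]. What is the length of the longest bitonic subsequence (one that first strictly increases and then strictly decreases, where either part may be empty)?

7

inc[i] = longest strictly increasing subsequence ending at i; dec[i] = longest strictly decreasing subsequence starting at i:
i:      1  2  3  4  5  6  7  8  9 10 11 12
a[i]:  17 25 28 24 12  5  8  4  8 11 18 25
inc:    1  2  3  2  1  1  2  1  2  3  4  5
dec:    4  5  5  4  3  2  2  1  1  1  1  1
Best peak at i=3 (value 28): inc=3, dec=5, length 3+5−1 = 7.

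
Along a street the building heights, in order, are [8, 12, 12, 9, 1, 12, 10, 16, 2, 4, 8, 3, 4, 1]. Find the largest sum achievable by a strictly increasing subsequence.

Let S[i] be the best sum of a strictly increasing subsequence ending at i:
i:      1  2  3  4  5  6  7  8  9 10 11 12 13 14
a[i]:   8 12 12  9  1 12 10 16  2  4  8  3  4  1
S:      8 20 20 17  1 29 27 45  3  7 15  6 10  1
Maximum is 45 (e.g. 8 + 9 + 12 + 16).

45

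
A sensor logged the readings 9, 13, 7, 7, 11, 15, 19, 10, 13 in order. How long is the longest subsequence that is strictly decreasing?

Negate each value so 'decreasing' becomes 'increasing', then run patience tails on the negated sequence:
-9 → extends → [-9]
-13 → replaces -9 → [-13]
-7 → extends → [-13, -7]
-7 → already a tail → [-13, -7]
-11 → replaces -7 → [-13, -11]
-15 → replaces -13 → [-15, -11]
-19 → replaces -15 → [-19, -11]
-10 → extends → [-19, -11, -10]
-13 → replaces -11 → [-19, -13, -10]
Three tails, so the longest strictly decreasing subsequence of the original has length 3.

3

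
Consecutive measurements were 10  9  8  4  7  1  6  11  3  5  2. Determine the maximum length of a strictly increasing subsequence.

3

Let dp[i] be the length of the longest such subsequence ending at index i:
i:      1  2  3  4  5  6  7  8  9 10 11
a[i]:  10  9  8  4  7  1  6 11  3  5  2
dp:     1  1  1  1  2  1  2  3  2  3  2
Maximum dp value is 3.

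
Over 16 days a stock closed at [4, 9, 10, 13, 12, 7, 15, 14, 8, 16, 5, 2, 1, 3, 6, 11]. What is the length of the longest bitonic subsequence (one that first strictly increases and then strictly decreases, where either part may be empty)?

inc[i] = longest strictly increasing subsequence ending at i; dec[i] = longest strictly decreasing subsequence starting at i:
i:      1  2  3  4  5  6  7  8  9 10 11 12 13 14 15 16
a[i]:   4  9 10 13 12  7 15 14  8 16  5  2  1  3  6 11
inc:    1  2  3  4  4  2  5  5  3  6  2  1  1  2  3  4
dec:    3  5  5  6  5  4  6  5  4  4  3  2  1  1  1  1
Best peak at i=7 (value 15): inc=5, dec=6, length 5+6−1 = 10.

10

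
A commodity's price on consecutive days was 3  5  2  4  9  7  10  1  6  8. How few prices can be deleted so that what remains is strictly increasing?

Fewest deletions = n − (longest strictly increasing subsequence).
i:      1  2  3  4  5  6  7  8  9 10
a[i]:   3  5  2  4  9  7 10  1  6  8
dp:     1  2  1  2  3  3  4  1  3  4
max dp = 4, so deletions = 10 − 4 = 6.

6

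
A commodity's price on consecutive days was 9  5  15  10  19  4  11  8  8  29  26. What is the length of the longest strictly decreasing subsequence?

Negate each value so 'decreasing' becomes 'increasing', then run patience tails on the negated sequence:
-9 → extends → [-9]
-5 → extends → [-9, -5]
-15 → replaces -9 → [-15, -5]
-10 → replaces -5 → [-15, -10]
-19 → replaces -15 → [-19, -10]
-4 → extends → [-19, -10, -4]
-11 → replaces -10 → [-19, -11, -4]
-8 → replaces -4 → [-19, -11, -8]
-8 → already a tail → [-19, -11, -8]
-29 → replaces -19 → [-29, -11, -8]
-26 → replaces -11 → [-29, -26, -8]
Three tails, so the longest strictly decreasing subsequence of the original has length 3.

3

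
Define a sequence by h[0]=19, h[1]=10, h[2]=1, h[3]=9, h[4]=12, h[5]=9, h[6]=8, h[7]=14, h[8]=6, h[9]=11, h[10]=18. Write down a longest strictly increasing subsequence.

1, 9, 12, 14, 18

Patience tails give the LIS length; then backtrack through the dp parents:
19 → extends → [19]
10 → replaces 19 → [10]
1 → replaces 10 → [1]
9 → extends → [1, 9]
12 → extends → [1, 9, 12]
9 → already a tail → [1, 9, 12]
8 → replaces 9 → [1, 8, 12]
14 → extends → [1, 8, 12, 14]
6 → replaces 8 → [1, 6, 12, 14]
11 → replaces 12 → [1, 6, 11, 14]
18 → extends → [1, 6, 11, 14, 18]
Length 5; one witness is 1, 9, 12, 14, 18.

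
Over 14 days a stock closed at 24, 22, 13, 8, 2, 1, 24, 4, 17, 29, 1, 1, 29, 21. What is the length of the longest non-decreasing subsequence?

5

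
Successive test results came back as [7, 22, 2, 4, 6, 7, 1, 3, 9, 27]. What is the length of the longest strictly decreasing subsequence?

3

Negate each value so 'decreasing' becomes 'increasing', then run patience tails on the negated sequence:
-7 → extends → [-7]
-22 → replaces -7 → [-22]
-2 → extends → [-22, -2]
-4 → replaces -2 → [-22, -4]
-6 → replaces -4 → [-22, -6]
-7 → replaces -6 → [-22, -7]
-1 → extends → [-22, -7, -1]
-3 → replaces -1 → [-22, -7, -3]
-9 → replaces -7 → [-22, -9, -3]
-27 → replaces -22 → [-27, -9, -3]
Three tails, so the longest strictly decreasing subsequence of the original has length 3.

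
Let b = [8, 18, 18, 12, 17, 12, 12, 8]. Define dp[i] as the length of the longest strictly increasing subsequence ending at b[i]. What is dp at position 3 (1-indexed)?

2

dp[i] = 1 + max{dp[j] : j<i, b[j]<b[i]} (or 1 if no such j):
i:      1  2  3  4  5  6  7  8
b[i]:   8 18 18 12 17 12 12  8
dp:     1  2  2  2  3  2  2  1
At index 3 the value is 2.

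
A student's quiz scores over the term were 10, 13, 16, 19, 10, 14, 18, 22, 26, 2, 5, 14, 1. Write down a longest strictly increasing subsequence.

Patience tails give the LIS length; then backtrack through the dp parents:
10 → extends → [10]
13 → extends → [10, 13]
16 → extends → [10, 13, 16]
19 → extends → [10, 13, 16, 19]
10 → already a tail → [10, 13, 16, 19]
14 → replaces 16 → [10, 13, 14, 19]
18 → replaces 19 → [10, 13, 14, 18]
22 → extends → [10, 13, 14, 18, 22]
26 → extends → [10, 13, 14, 18, 22, 26]
2 → replaces 10 → [2, 13, 14, 18, 22, 26]
5 → replaces 13 → [2, 5, 14, 18, 22, 26]
14 → already a tail → [2, 5, 14, 18, 22, 26]
1 → replaces 2 → [1, 5, 14, 18, 22, 26]
Length 6; one witness is 10, 13, 16, 19, 22, 26.

10, 13, 16, 19, 22, 26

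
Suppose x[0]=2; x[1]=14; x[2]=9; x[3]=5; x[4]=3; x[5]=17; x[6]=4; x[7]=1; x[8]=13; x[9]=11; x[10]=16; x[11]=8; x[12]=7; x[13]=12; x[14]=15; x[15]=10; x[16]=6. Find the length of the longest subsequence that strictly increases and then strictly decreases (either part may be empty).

8

inc[i] = longest strictly increasing subsequence ending at i; dec[i] = longest strictly decreasing subsequence starting at i:
i:      0  1  2  3  4  5  6  7  8  9 10 11 12 13 14 15 16
x[i]:   2 14  9  5  3 17  4  1 13 11 16  8  7 12 15 10  6
inc:    1  2  2  2  2  3  3  1  4  4  5  4  4  5  6  5  4
dec:    2  6  4  3  2  6  2  1  5  4  4  3  2  3  3  2  1
Best peak at i=5 (value 17): inc=3, dec=6, length 3+6−1 = 8.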